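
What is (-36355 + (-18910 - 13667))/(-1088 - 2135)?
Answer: 68932/3223 ≈ 21.388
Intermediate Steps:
(-36355 + (-18910 - 13667))/(-1088 - 2135) = (-36355 - 32577)/(-3223) = -68932*(-1/3223) = 68932/3223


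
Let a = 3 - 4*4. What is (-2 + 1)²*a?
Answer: -13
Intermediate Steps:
a = -13 (a = 3 - 16 = -13)
(-2 + 1)²*a = (-2 + 1)²*(-13) = (-1)²*(-13) = 1*(-13) = -13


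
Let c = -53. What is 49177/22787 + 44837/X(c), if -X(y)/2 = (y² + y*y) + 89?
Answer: -35414957/20006986 ≈ -1.7701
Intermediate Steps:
X(y) = -178 - 4*y² (X(y) = -2*((y² + y*y) + 89) = -2*((y² + y²) + 89) = -2*(2*y² + 89) = -2*(89 + 2*y²) = -178 - 4*y²)
49177/22787 + 44837/X(c) = 49177/22787 + 44837/(-178 - 4*(-53)²) = 49177*(1/22787) + 44837/(-178 - 4*2809) = 49177/22787 + 44837/(-178 - 11236) = 49177/22787 + 44837/(-11414) = 49177/22787 + 44837*(-1/11414) = 49177/22787 - 3449/878 = -35414957/20006986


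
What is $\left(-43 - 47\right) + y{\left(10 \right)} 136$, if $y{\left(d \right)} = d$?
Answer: $1270$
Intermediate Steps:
$\left(-43 - 47\right) + y{\left(10 \right)} 136 = \left(-43 - 47\right) + 10 \cdot 136 = -90 + 1360 = 1270$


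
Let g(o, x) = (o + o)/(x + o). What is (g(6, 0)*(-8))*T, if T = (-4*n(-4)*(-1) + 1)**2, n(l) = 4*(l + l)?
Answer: -258064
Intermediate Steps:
g(o, x) = 2*o/(o + x) (g(o, x) = (2*o)/(o + x) = 2*o/(o + x))
n(l) = 8*l (n(l) = 4*(2*l) = 8*l)
T = 16129 (T = (-32*(-4)*(-1) + 1)**2 = (-4*(-32)*(-1) + 1)**2 = (128*(-1) + 1)**2 = (-128 + 1)**2 = (-127)**2 = 16129)
(g(6, 0)*(-8))*T = ((2*6/(6 + 0))*(-8))*16129 = ((2*6/6)*(-8))*16129 = ((2*6*(1/6))*(-8))*16129 = (2*(-8))*16129 = -16*16129 = -258064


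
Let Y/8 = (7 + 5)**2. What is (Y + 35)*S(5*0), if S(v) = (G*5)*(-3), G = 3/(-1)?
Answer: 53415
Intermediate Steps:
G = -3 (G = 3*(-1) = -3)
S(v) = 45 (S(v) = -3*5*(-3) = -15*(-3) = 45)
Y = 1152 (Y = 8*(7 + 5)**2 = 8*12**2 = 8*144 = 1152)
(Y + 35)*S(5*0) = (1152 + 35)*45 = 1187*45 = 53415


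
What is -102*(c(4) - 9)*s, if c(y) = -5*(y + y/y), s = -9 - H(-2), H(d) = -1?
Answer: -27744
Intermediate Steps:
s = -8 (s = -9 - 1*(-1) = -9 + 1 = -8)
c(y) = -5 - 5*y (c(y) = -5*(y + 1) = -5*(1 + y) = -5 - 5*y)
-102*(c(4) - 9)*s = -102*((-5 - 5*4) - 9)*(-8) = -102*((-5 - 20) - 9)*(-8) = -102*(-25 - 9)*(-8) = -(-3468)*(-8) = -102*272 = -27744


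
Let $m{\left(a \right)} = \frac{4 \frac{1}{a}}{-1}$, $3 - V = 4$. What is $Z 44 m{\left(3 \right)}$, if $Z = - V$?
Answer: $- \frac{176}{3} \approx -58.667$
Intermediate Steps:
$V = -1$ ($V = 3 - 4 = -1$)
$Z = 1$ ($Z = \left(-1\right) \left(-1\right) = 1$)
$m{\left(a \right)} = - \frac{4}{a}$ ($m{\left(a \right)} = \frac{4}{a} \left(-1\right) = - \frac{4}{a}$)
$Z 44 m{\left(3 \right)} = 1 \cdot 44 \left(- \frac{4}{3}\right) = 44 \left(\left(-4\right) \frac{1}{3}\right) = 44 \left(- \frac{4}{3}\right) = - \frac{176}{3}$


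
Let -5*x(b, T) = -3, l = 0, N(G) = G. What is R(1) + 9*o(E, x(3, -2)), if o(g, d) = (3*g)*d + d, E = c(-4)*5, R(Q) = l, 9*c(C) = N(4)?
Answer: 207/5 ≈ 41.400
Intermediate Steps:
c(C) = 4/9 (c(C) = (⅑)*4 = 4/9)
R(Q) = 0
x(b, T) = ⅗ (x(b, T) = -⅕*(-3) = ⅗)
E = 20/9 (E = (4/9)*5 = 20/9 ≈ 2.2222)
o(g, d) = d + 3*d*g (o(g, d) = 3*d*g + d = d + 3*d*g)
R(1) + 9*o(E, x(3, -2)) = 0 + 9*(3*(1 + 3*(20/9))/5) = 0 + 9*(3*(1 + 20/3)/5) = 0 + 9*((⅗)*(23/3)) = 0 + 9*(23/5) = 0 + 207/5 = 207/5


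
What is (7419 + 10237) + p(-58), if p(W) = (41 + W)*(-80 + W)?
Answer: 20002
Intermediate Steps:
p(W) = (-80 + W)*(41 + W)
(7419 + 10237) + p(-58) = (7419 + 10237) + (-3280 + (-58)² - 39*(-58)) = 17656 + (-3280 + 3364 + 2262) = 17656 + 2346 = 20002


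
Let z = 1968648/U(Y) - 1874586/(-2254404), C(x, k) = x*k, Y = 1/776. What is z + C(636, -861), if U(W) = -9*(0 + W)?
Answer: -191949876503243/1127202 ≈ -1.7029e+8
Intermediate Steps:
Y = 1/776 ≈ 0.0012887
U(W) = -9*W
C(x, k) = k*x
z = -191332625196851/1127202 (z = 1968648/((-9*1/776)) - 1874586/(-2254404) = 1968648/(-9/776) - 1874586*(-1/2254404) = 1968648*(-776/9) + 312431/375734 = -509223616/3 + 312431/375734 = -191332625196851/1127202 ≈ -1.6974e+8)
z + C(636, -861) = -191332625196851/1127202 - 861*636 = -191332625196851/1127202 - 547596 = -191949876503243/1127202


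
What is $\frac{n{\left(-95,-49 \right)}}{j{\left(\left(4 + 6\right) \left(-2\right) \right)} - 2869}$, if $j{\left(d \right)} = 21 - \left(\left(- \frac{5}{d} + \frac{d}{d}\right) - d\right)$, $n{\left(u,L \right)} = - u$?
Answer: $- \frac{380}{11477} \approx -0.03311$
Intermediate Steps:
$j{\left(d \right)} = 20 + d + \frac{5}{d}$ ($j{\left(d \right)} = 21 - \left(\left(- \frac{5}{d} + 1\right) - d\right) = 21 - \left(\left(1 - \frac{5}{d}\right) - d\right) = 21 - \left(1 - d - \frac{5}{d}\right) = 21 + \left(-1 + d + \frac{5}{d}\right) = 20 + d + \frac{5}{d}$)
$\frac{n{\left(-95,-49 \right)}}{j{\left(\left(4 + 6\right) \left(-2\right) \right)} - 2869} = \frac{\left(-1\right) \left(-95\right)}{\left(20 + \left(4 + 6\right) \left(-2\right) + \frac{5}{\left(4 + 6\right) \left(-2\right)}\right) - 2869} = \frac{95}{\left(20 + 10 \left(-2\right) + \frac{5}{10 \left(-2\right)}\right) - 2869} = \frac{95}{\left(20 - 20 + \frac{5}{-20}\right) - 2869} = \frac{95}{\left(20 - 20 + 5 \left(- \frac{1}{20}\right)\right) - 2869} = \frac{95}{\left(20 - 20 - \frac{1}{4}\right) - 2869} = \frac{95}{- \frac{1}{4} - 2869} = \frac{95}{- \frac{11477}{4}} = 95 \left(- \frac{4}{11477}\right) = - \frac{380}{11477}$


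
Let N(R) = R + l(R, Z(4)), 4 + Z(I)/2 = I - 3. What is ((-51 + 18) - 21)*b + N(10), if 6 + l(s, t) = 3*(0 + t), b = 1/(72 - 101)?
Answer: -352/29 ≈ -12.138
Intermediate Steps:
b = -1/29 (b = 1/(-29) = -1/29 ≈ -0.034483)
Z(I) = -14 + 2*I (Z(I) = -8 + 2*(I - 3) = -8 + 2*(-3 + I) = -8 + (-6 + 2*I) = -14 + 2*I)
l(s, t) = -6 + 3*t (l(s, t) = -6 + 3*(0 + t) = -6 + 3*t)
N(R) = -24 + R (N(R) = R + (-6 + 3*(-14 + 2*4)) = R + (-6 + 3*(-14 + 8)) = R + (-6 + 3*(-6)) = R + (-6 - 18) = R - 24 = -24 + R)
((-51 + 18) - 21)*b + N(10) = ((-51 + 18) - 21)*(-1/29) + (-24 + 10) = (-33 - 21)*(-1/29) - 14 = -54*(-1/29) - 14 = 54/29 - 14 = -352/29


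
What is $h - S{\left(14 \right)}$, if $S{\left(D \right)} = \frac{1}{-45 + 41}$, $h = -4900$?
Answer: $- \frac{19599}{4} \approx -4899.8$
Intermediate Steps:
$S{\left(D \right)} = - \frac{1}{4}$ ($S{\left(D \right)} = \frac{1}{-4} = - \frac{1}{4}$)
$h - S{\left(14 \right)} = -4900 - - \frac{1}{4} = -4900 + \frac{1}{4} = - \frac{19599}{4}$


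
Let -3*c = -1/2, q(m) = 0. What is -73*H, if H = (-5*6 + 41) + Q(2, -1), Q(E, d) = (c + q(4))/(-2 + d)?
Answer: -14381/18 ≈ -798.94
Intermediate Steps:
c = ⅙ (c = -(-1)/(3*2) = -⅓*(-½) = ⅙ ≈ 0.16667)
Q(E, d) = 1/(6*(-2 + d)) (Q(E, d) = (⅙ + 0)/(-2 + d) = 1/(6*(-2 + d)))
H = 197/18 (H = (-5*6 + 41) + 1/(6*(-2 - 1)) = (-30 + 41) + (⅙)/(-3) = 11 + (⅙)*(-⅓) = 11 - 1/18 = 197/18 ≈ 10.944)
-73*H = -73*197/18 = -14381/18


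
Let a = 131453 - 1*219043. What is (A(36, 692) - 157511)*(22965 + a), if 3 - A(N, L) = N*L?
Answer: 11788892500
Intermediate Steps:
a = -87590 (a = 131453 - 219043 = -87590)
A(N, L) = 3 - L*N (A(N, L) = 3 - N*L = 3 - L*N)
(A(36, 692) - 157511)*(22965 + a) = ((3 - 1*692*36) - 157511)*(22965 - 87590) = ((3 - 24912) - 157511)*(-64625) = (-24909 - 157511)*(-64625) = -182420*(-64625) = 11788892500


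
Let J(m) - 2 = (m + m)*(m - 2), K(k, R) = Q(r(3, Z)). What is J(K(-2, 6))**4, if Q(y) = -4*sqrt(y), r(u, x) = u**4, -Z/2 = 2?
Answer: 56199671262736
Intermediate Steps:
Z = -4 (Z = -2*2 = -4)
K(k, R) = -36 (K(k, R) = -4*sqrt(3**4) = -4*sqrt(81) = -4*9 = -36)
J(m) = 2 + 2*m*(-2 + m) (J(m) = 2 + (m + m)*(m - 2) = 2 + (2*m)*(-2 + m) = 2 + 2*m*(-2 + m))
J(K(-2, 6))**4 = (2 - 4*(-36) + 2*(-36)**2)**4 = (2 + 144 + 2*1296)**4 = (2 + 144 + 2592)**4 = 2738**4 = 56199671262736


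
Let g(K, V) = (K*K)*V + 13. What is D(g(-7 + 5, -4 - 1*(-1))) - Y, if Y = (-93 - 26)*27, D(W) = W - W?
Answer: 3213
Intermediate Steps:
g(K, V) = 13 + V*K² (g(K, V) = K²*V + 13 = V*K² + 13 = 13 + V*K²)
D(W) = 0
Y = -3213 (Y = -119*27 = -3213)
D(g(-7 + 5, -4 - 1*(-1))) - Y = 0 - 1*(-3213) = 0 + 3213 = 3213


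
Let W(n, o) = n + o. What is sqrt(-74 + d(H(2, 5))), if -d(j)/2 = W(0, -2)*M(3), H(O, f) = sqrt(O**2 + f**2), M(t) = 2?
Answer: I*sqrt(66) ≈ 8.124*I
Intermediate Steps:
d(j) = 8 (d(j) = -2*(0 - 2)*2 = -(-4)*2 = -2*(-4) = 8)
sqrt(-74 + d(H(2, 5))) = sqrt(-74 + 8) = sqrt(-66) = I*sqrt(66)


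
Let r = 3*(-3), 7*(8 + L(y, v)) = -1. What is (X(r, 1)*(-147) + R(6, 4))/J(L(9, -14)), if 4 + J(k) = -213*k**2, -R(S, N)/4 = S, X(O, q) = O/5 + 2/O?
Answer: -200851/10383495 ≈ -0.019343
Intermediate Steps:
L(y, v) = -57/7 (L(y, v) = -8 + (1/7)*(-1) = -8 - 1/7 = -57/7)
r = -9
X(O, q) = 2/O + O/5 (X(O, q) = O*(1/5) + 2/O = O/5 + 2/O = 2/O + O/5)
R(S, N) = -4*S
J(k) = -4 - 213*k**2
(X(r, 1)*(-147) + R(6, 4))/J(L(9, -14)) = ((2/(-9) + (1/5)*(-9))*(-147) - 4*6)/(-4 - 213*(-57/7)**2) = ((2*(-1/9) - 9/5)*(-147) - 24)/(-4 - 213*3249/49) = ((-2/9 - 9/5)*(-147) - 24)/(-4 - 692037/49) = (-91/45*(-147) - 24)/(-692233/49) = (4459/15 - 24)*(-49/692233) = (4099/15)*(-49/692233) = -200851/10383495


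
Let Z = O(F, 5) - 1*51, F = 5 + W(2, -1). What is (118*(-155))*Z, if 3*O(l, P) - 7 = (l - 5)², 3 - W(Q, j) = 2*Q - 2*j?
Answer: 2505730/3 ≈ 8.3524e+5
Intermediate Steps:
W(Q, j) = 3 - 2*Q + 2*j (W(Q, j) = 3 - (2*Q - 2*j) = 3 - (-2*j + 2*Q) = 3 + (-2*Q + 2*j) = 3 - 2*Q + 2*j)
F = 2 (F = 5 + (3 - 2*2 + 2*(-1)) = 5 + (3 - 4 - 2) = 5 - 3 = 2)
O(l, P) = 7/3 + (-5 + l)²/3 (O(l, P) = 7/3 + (l - 5)²/3 = 7/3 + (-5 + l)²/3)
Z = -137/3 (Z = (7/3 + (-5 + 2)²/3) - 1*51 = (7/3 + (⅓)*(-3)²) - 51 = (7/3 + (⅓)*9) - 51 = (7/3 + 3) - 51 = 16/3 - 51 = -137/3 ≈ -45.667)
(118*(-155))*Z = (118*(-155))*(-137/3) = -18290*(-137/3) = 2505730/3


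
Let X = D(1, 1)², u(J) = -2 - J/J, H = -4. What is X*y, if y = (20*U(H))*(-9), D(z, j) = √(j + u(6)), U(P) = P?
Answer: -1440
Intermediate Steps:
u(J) = -3 (u(J) = -2 - 1*1 = -2 - 1 = -3)
D(z, j) = √(-3 + j) (D(z, j) = √(j - 3) = √(-3 + j))
y = 720 (y = (20*(-4))*(-9) = -80*(-9) = 720)
X = -2 (X = (√(-3 + 1))² = (√(-2))² = (I*√2)² = -2)
X*y = -2*720 = -1440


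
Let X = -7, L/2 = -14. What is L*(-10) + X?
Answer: 273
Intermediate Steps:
L = -28 (L = 2*(-14) = -28)
L*(-10) + X = -28*(-10) - 7 = 280 - 7 = 273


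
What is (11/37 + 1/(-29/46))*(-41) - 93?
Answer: -43086/1073 ≈ -40.155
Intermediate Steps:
(11/37 + 1/(-29/46))*(-41) - 93 = (11/37 + 1*(-46/29))*(-41) - 93 = (11/37 - 46/29)*(-41) - 93 = -1383/1073*(-41) - 93 = 56703/1073 - 93 = -43086/1073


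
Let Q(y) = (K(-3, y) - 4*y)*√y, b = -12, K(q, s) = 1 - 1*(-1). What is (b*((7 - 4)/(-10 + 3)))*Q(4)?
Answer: -144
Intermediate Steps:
K(q, s) = 2 (K(q, s) = 1 + 1 = 2)
Q(y) = √y*(2 - 4*y) (Q(y) = (2 - 4*y)*√y = √y*(2 - 4*y))
(b*((7 - 4)/(-10 + 3)))*Q(4) = (-12*(7 - 4)/(-10 + 3))*(√4*(2 - 4*4)) = (-36/(-7))*(2*(2 - 16)) = (-36*(-1)/7)*(2*(-14)) = -12*(-3/7)*(-28) = (36/7)*(-28) = -144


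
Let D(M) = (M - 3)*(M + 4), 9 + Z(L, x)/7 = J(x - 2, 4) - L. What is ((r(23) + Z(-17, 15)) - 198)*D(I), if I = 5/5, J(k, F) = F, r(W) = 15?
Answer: 990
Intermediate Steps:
I = 1 (I = 5*(⅕) = 1)
Z(L, x) = -35 - 7*L (Z(L, x) = -63 + 7*(4 - L) = -63 + (28 - 7*L) = -35 - 7*L)
D(M) = (-3 + M)*(4 + M)
((r(23) + Z(-17, 15)) - 198)*D(I) = ((15 + (-35 - 7*(-17))) - 198)*(-12 + 1 + 1²) = ((15 + (-35 + 119)) - 198)*(-12 + 1 + 1) = ((15 + 84) - 198)*(-10) = (99 - 198)*(-10) = -99*(-10) = 990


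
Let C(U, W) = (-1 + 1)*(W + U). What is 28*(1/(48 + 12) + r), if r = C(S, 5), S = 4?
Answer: 7/15 ≈ 0.46667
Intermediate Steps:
C(U, W) = 0 (C(U, W) = 0*(U + W) = 0)
r = 0
28*(1/(48 + 12) + r) = 28*(1/(48 + 12) + 0) = 28*(1/60 + 0) = 28*(1/60) = 7/15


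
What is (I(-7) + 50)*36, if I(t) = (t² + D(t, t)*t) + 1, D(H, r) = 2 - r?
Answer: 1332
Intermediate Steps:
I(t) = 1 + t² + t*(2 - t) (I(t) = (t² + (2 - t)*t) + 1 = (t² + t*(2 - t)) + 1 = 1 + t² + t*(2 - t))
(I(-7) + 50)*36 = ((1 + 2*(-7)) + 50)*36 = ((1 - 14) + 50)*36 = (-13 + 50)*36 = 37*36 = 1332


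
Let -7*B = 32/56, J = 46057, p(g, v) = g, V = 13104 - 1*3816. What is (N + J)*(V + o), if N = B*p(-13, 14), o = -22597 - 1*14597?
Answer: -62979516570/49 ≈ -1.2853e+9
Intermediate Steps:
V = 9288 (V = 13104 - 3816 = 9288)
B = -4/49 (B = -32/(7*56) = -1/7*4/7 = -4/49 ≈ -0.081633)
o = -37194 (o = -22597 - 14597 = -37194)
N = 52/49 (N = -4/49*(-13) = 52/49 ≈ 1.0612)
(N + J)*(V + o) = (52/49 + 46057)*(9288 - 37194) = (2256845/49)*(-27906) = -62979516570/49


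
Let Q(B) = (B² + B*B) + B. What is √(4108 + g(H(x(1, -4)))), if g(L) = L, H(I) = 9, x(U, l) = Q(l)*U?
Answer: √4117 ≈ 64.164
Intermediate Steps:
Q(B) = B + 2*B² (Q(B) = (B² + B²) + B = 2*B² + B = B + 2*B²)
x(U, l) = U*l*(1 + 2*l) (x(U, l) = (l*(1 + 2*l))*U = U*l*(1 + 2*l))
√(4108 + g(H(x(1, -4)))) = √(4108 + 9) = √4117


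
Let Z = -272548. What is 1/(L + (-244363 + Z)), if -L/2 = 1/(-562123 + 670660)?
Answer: -108537/56103969209 ≈ -1.9346e-6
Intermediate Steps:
L = -2/108537 (L = -2/(-562123 + 670660) = -2/108537 ≈ -1.8427e-5)
1/(L + (-244363 + Z)) = 1/(-2/108537 + (-244363 - 272548)) = 1/(-2/108537 - 516911) = 1/(-56103969209/108537) = -108537/56103969209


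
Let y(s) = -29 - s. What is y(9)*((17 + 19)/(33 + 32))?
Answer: -1368/65 ≈ -21.046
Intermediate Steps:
y(9)*((17 + 19)/(33 + 32)) = (-29 - 1*9)*((17 + 19)/(33 + 32)) = (-29 - 9)*(36/65) = -1368/65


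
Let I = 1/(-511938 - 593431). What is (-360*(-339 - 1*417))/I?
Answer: -300837227040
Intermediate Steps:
I = -1/1105369 (I = 1/(-1105369) = -1/1105369 ≈ -9.0468e-7)
(-360*(-339 - 1*417))/I = (-360*(-339 - 1*417))/(-1/1105369) = -360*(-339 - 417)*(-1105369) = -360*(-756)*(-1105369) = 272160*(-1105369) = -300837227040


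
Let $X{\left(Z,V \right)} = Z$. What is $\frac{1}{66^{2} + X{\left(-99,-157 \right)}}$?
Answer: $\frac{1}{4257} \approx 0.00023491$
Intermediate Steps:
$\frac{1}{66^{2} + X{\left(-99,-157 \right)}} = \frac{1}{66^{2} - 99} = \frac{1}{4356 - 99} = \frac{1}{4257}$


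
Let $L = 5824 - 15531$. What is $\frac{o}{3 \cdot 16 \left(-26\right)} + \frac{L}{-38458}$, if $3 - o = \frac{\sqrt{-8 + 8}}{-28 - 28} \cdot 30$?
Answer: $\frac{1999827}{7999264} \approx 0.25$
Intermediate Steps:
$L = -9707$ ($L = 5824 - 15531 = -9707$)
$o = 3$ ($o = 3 - \frac{\sqrt{-8 + 8}}{-28 - 28} \cdot 30 = 3 - \frac{\sqrt{0}}{-56} \cdot 30 = 3 - 0 \left(- \frac{1}{56}\right) 30 = 3 - 0 \cdot 30 = 3 - 0 = 3 + 0 = 3$)
$\frac{o}{3 \cdot 16 \left(-26\right)} + \frac{L}{-38458} = \frac{3}{3 \cdot 16 \left(-26\right)} - \frac{9707}{-38458} = \frac{3}{48 \left(-26\right)} - - \frac{9707}{38458} = \frac{3}{-1248} + \frac{9707}{38458} = 3 \left(- \frac{1}{1248}\right) + \frac{9707}{38458} = - \frac{1}{416} + \frac{9707}{38458} = \frac{1999827}{7999264}$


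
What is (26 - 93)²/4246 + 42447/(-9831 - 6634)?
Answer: -106318577/69910390 ≈ -1.5208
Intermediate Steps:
(26 - 93)²/4246 + 42447/(-9831 - 6634) = (-67)²*(1/4246) + 42447/(-16465) = 4489*(1/4246) + 42447*(-1/16465) = 4489/4246 - 42447/16465 = -106318577/69910390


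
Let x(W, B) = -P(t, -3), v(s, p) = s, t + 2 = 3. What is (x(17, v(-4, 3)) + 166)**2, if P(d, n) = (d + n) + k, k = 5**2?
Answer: 20449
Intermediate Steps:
t = 1 (t = -2 + 3 = 1)
k = 25
P(d, n) = 25 + d + n (P(d, n) = (d + n) + 25 = 25 + d + n)
x(W, B) = -23 (x(W, B) = -(25 + 1 - 3) = -1*23 = -23)
(x(17, v(-4, 3)) + 166)**2 = (-23 + 166)**2 = 143**2 = 20449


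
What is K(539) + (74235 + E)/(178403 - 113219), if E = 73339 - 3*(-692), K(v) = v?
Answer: 17641913/32592 ≈ 541.30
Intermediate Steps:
E = 75415 (E = 73339 + 2076 = 75415)
K(539) + (74235 + E)/(178403 - 113219) = 539 + (74235 + 75415)/(178403 - 113219) = 539 + 149650/65184 = 539 + 149650*(1/65184) = 539 + 74825/32592 = 17641913/32592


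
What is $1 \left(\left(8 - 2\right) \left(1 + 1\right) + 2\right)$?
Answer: $14$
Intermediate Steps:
$1 \left(\left(8 - 2\right) \left(1 + 1\right) + 2\right) = 1 \left(6 \cdot 2 + 2\right) = 1 \left(12 + 2\right) = 1 \cdot 14 = 14$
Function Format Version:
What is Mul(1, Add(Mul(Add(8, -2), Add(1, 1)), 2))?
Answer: 14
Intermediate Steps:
Mul(1, Add(Mul(Add(8, -2), Add(1, 1)), 2)) = Mul(1, Add(Mul(6, 2), 2)) = Mul(1, Add(12, 2)) = Mul(1, 14) = 14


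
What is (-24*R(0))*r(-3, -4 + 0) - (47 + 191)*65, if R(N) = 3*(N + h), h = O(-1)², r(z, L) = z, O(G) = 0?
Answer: -15470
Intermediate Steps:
h = 0 (h = 0² = 0)
R(N) = 3*N (R(N) = 3*(N + 0) = 3*N)
(-24*R(0))*r(-3, -4 + 0) - (47 + 191)*65 = -72*0*(-3) - (47 + 191)*65 = -24*0*(-3) - 238*65 = 0*(-3) - 1*15470 = 0 - 15470 = -15470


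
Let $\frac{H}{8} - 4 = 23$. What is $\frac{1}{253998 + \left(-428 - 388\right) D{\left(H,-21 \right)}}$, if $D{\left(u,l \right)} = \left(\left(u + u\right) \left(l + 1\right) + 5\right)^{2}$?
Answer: $- \frac{1}{60843337602} \approx -1.6436 \cdot 10^{-11}$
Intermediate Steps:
$H = 216$ ($H = 32 + 8 \cdot 23 = 32 + 184 = 216$)
$D{\left(u,l \right)} = \left(5 + 2 u \left(1 + l\right)\right)^{2}$ ($D{\left(u,l \right)} = \left(2 u \left(1 + l\right) + 5\right)^{2} = \left(5 + 2 u \left(1 + l\right)\right)^{2}$)
$\frac{1}{253998 + \left(-428 - 388\right) D{\left(H,-21 \right)}} = \frac{1}{253998 + \left(-428 - 388\right) \left(5 + 2 \cdot 216 + 2 \left(-21\right) 216\right)^{2}} = \frac{1}{253998 - 816 \left(5 + 432 - 9072\right)^{2}} = \frac{1}{253998 - 816 \left(-8635\right)^{2}} = \frac{1}{253998 - 60843591600} = \frac{1}{-60843337602} = - \frac{1}{60843337602}$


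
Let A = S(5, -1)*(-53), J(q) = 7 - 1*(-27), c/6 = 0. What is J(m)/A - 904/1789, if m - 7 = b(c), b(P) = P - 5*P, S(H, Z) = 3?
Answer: -204562/284451 ≈ -0.71915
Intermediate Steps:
c = 0 (c = 6*0 = 0)
b(P) = -4*P
m = 7 (m = 7 - 4*0 = 7 + 0 = 7)
J(q) = 34 (J(q) = 7 + 27 = 34)
A = -159 (A = 3*(-53) = -159)
J(m)/A - 904/1789 = 34/(-159) - 904/1789 = 34*(-1/159) - 904*1/1789 = -34/159 - 904/1789 = -204562/284451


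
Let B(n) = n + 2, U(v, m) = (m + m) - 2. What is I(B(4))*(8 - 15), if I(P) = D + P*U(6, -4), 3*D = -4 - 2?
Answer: 434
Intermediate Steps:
U(v, m) = -2 + 2*m (U(v, m) = 2*m - 2 = -2 + 2*m)
D = -2 (D = (-4 - 2)/3 = (1/3)*(-6) = -2)
B(n) = 2 + n
I(P) = -2 - 10*P (I(P) = -2 + P*(-2 + 2*(-4)) = -2 + P*(-2 - 8) = -2 + P*(-10) = -2 - 10*P)
I(B(4))*(8 - 15) = (-2 - 10*(2 + 4))*(8 - 15) = (-2 - 10*6)*(-7) = (-2 - 60)*(-7) = -62*(-7) = 434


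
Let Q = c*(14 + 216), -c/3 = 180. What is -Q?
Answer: 124200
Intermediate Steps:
c = -540 (c = -3*180 = -540)
Q = -124200 (Q = -540*(14 + 216) = -540*230 = -124200)
-Q = -1*(-124200) = 124200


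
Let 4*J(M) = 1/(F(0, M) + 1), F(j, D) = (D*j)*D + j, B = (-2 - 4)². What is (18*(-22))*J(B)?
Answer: -99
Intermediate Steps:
B = 36 (B = (-6)² = 36)
F(j, D) = j + j*D² (F(j, D) = j*D² + j = j + j*D²)
J(M) = ¼ (J(M) = 1/(4*(0*(1 + M²) + 1)) = 1/(4*(0 + 1)) = (¼)/1 = (¼)*1 = ¼)
(18*(-22))*J(B) = (18*(-22))*(¼) = -396*¼ = -99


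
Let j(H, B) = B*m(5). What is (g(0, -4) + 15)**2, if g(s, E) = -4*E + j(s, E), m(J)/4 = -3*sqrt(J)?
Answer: 12481 + 2976*sqrt(5) ≈ 19136.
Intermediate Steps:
m(J) = -12*sqrt(J) (m(J) = 4*(-3*sqrt(J)) = -12*sqrt(J))
j(H, B) = -12*B*sqrt(5) (j(H, B) = B*(-12*sqrt(5)) = -12*B*sqrt(5))
g(s, E) = -4*E - 12*E*sqrt(5)
(g(0, -4) + 15)**2 = (4*(-4)*(-1 - 3*sqrt(5)) + 15)**2 = ((16 + 48*sqrt(5)) + 15)**2 = (31 + 48*sqrt(5))**2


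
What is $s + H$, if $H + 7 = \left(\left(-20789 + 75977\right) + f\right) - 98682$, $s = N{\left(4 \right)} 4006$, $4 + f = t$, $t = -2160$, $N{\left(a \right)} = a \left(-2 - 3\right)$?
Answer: $-125785$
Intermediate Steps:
$N{\left(a \right)} = - 5 a$ ($N{\left(a \right)} = a \left(-5\right) = - 5 a$)
$f = -2164$ ($f = -4 - 2160 = -2164$)
$s = -80120$ ($s = \left(-5\right) 4 \cdot 4006 = \left(-20\right) 4006 = -80120$)
$H = -45665$ ($H = -7 + \left(\left(\left(-20789 + 75977\right) - 2164\right) - 98682\right) = -7 + \left(\left(55188 - 2164\right) - 98682\right) = -7 + \left(53024 - 98682\right) = -7 - 45658 = -45665$)
$s + H = -80120 - 45665 = -125785$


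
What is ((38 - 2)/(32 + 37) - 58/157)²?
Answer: 302500/13039321 ≈ 0.023199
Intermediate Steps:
((38 - 2)/(32 + 37) - 58/157)² = (36/69 - 58*1/157)² = (36*(1/69) - 58/157)² = (12/23 - 58/157)² = (550/3611)² = 302500/13039321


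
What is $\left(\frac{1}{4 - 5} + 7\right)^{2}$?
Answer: $36$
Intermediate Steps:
$\left(\frac{1}{4 - 5} + 7\right)^{2} = \left(\frac{1}{-1} + 7\right)^{2} = \left(-1 + 7\right)^{2} = 6^{2} = 36$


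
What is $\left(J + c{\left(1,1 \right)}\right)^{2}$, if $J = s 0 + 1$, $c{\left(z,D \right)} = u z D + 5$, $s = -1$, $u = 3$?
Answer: $81$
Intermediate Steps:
$c{\left(z,D \right)} = 5 + 3 D z$ ($c{\left(z,D \right)} = 3 z D + 5 = 3 D z + 5 = 5 + 3 D z$)
$J = 1$ ($J = \left(-1\right) 0 + 1 = 0 + 1 = 1$)
$\left(J + c{\left(1,1 \right)}\right)^{2} = \left(1 + \left(5 + 3 \cdot 1 \cdot 1\right)\right)^{2} = \left(1 + \left(5 + 3\right)\right)^{2} = \left(1 + 8\right)^{2} = 9^{2} = 81$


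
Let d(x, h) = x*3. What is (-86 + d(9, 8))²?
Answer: 3481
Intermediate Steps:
d(x, h) = 3*x
(-86 + d(9, 8))² = (-86 + 3*9)² = (-86 + 27)² = (-59)² = 3481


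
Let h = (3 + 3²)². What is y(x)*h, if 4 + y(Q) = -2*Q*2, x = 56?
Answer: -32832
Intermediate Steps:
h = 144 (h = (3 + 9)² = 12² = 144)
y(Q) = -4 - 4*Q (y(Q) = -4 - 2*Q*2 = -4 - 4*Q)
y(x)*h = (-4 - 4*56)*144 = (-4 - 224)*144 = -228*144 = -32832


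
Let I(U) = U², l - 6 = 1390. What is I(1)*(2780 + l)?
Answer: 4176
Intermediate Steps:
l = 1396 (l = 6 + 1390 = 1396)
I(1)*(2780 + l) = 1²*(2780 + 1396) = 1*4176 = 4176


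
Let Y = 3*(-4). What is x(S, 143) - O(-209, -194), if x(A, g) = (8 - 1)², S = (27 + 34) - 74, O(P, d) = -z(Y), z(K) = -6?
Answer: 43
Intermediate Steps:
Y = -12
O(P, d) = 6 (O(P, d) = -1*(-6) = 6)
S = -13 (S = 61 - 74 = -13)
x(A, g) = 49 (x(A, g) = 7² = 49)
x(S, 143) - O(-209, -194) = 49 - 1*6 = 49 - 6 = 43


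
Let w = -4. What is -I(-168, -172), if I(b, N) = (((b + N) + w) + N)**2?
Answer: -266256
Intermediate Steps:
I(b, N) = (-4 + b + 2*N)**2 (I(b, N) = (((b + N) - 4) + N)**2 = (((N + b) - 4) + N)**2 = ((-4 + N + b) + N)**2 = (-4 + b + 2*N)**2)
-I(-168, -172) = -(-4 - 168 + 2*(-172))**2 = -(-4 - 168 - 344)**2 = -1*(-516)**2 = -1*266256 = -266256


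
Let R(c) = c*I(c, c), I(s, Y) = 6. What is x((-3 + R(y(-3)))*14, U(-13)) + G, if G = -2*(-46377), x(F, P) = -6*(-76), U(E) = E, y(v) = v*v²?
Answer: 93210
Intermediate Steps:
y(v) = v³
R(c) = 6*c (R(c) = c*6 = 6*c)
x(F, P) = 456
G = 92754
x((-3 + R(y(-3)))*14, U(-13)) + G = 456 + 92754 = 93210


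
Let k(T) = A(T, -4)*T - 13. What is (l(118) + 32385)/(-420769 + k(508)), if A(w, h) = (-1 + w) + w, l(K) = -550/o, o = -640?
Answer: 2072695/6069632 ≈ 0.34149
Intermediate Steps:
l(K) = 55/64 (l(K) = -550/(-640) = -550*(-1/640) = 55/64)
A(w, h) = -1 + 2*w
k(T) = -13 + T*(-1 + 2*T) (k(T) = (-1 + 2*T)*T - 13 = T*(-1 + 2*T) - 13 = -13 + T*(-1 + 2*T))
(l(118) + 32385)/(-420769 + k(508)) = (55/64 + 32385)/(-420769 + (-13 + 508*(-1 + 2*508))) = 2072695/(64*(-420769 + (-13 + 508*(-1 + 1016)))) = 2072695/(64*(-420769 + (-13 + 508*1015))) = 2072695/(64*(-420769 + (-13 + 515620))) = 2072695/(64*(-420769 + 515607)) = (2072695/64)/94838 = (2072695/64)*(1/94838) = 2072695/6069632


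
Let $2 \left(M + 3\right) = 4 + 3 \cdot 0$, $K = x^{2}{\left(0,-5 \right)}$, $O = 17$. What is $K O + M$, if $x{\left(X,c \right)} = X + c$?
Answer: $424$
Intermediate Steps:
$K = 25$ ($K = \left(0 - 5\right)^{2} = \left(-5\right)^{2} = 25$)
$M = -1$ ($M = -3 + \frac{4 + 3 \cdot 0}{2} = -3 + \frac{4 + 0}{2} = -3 + \frac{1}{2} \cdot 4 = -3 + 2 = -1$)
$K O + M = 25 \cdot 17 - 1 = 425 - 1 = 424$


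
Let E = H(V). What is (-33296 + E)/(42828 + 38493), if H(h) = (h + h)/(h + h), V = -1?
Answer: -33295/81321 ≈ -0.40943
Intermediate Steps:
H(h) = 1 (H(h) = (2*h)/((2*h)) = (2*h)*(1/(2*h)) = 1)
E = 1
(-33296 + E)/(42828 + 38493) = (-33296 + 1)/(42828 + 38493) = -33295/81321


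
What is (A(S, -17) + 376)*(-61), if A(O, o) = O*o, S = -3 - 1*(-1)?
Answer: -25010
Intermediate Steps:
S = -2 (S = -3 + 1 = -2)
(A(S, -17) + 376)*(-61) = (-2*(-17) + 376)*(-61) = (34 + 376)*(-61) = 410*(-61) = -25010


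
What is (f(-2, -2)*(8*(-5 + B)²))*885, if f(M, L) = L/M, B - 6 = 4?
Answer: 177000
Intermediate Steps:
B = 10 (B = 6 + 4 = 10)
(f(-2, -2)*(8*(-5 + B)²))*885 = ((-2/(-2))*(8*(-5 + 10)²))*885 = ((-2*(-½))*(8*5²))*885 = (1*(8*25))*885 = (1*200)*885 = 200*885 = 177000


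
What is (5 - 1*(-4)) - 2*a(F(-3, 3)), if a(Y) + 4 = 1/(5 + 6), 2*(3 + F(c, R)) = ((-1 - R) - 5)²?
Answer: 185/11 ≈ 16.818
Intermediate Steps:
F(c, R) = -3 + (-6 - R)²/2 (F(c, R) = -3 + ((-1 - R) - 5)²/2 = -3 + (-6 - R)²/2)
a(Y) = -43/11 (a(Y) = -4 + 1/(5 + 6) = -4 + 1/11 = -43/11)
(5 - 1*(-4)) - 2*a(F(-3, 3)) = (5 - 1*(-4)) - 2*(-43/11) = (5 + 4) + 86/11 = 9 + 86/11 = 185/11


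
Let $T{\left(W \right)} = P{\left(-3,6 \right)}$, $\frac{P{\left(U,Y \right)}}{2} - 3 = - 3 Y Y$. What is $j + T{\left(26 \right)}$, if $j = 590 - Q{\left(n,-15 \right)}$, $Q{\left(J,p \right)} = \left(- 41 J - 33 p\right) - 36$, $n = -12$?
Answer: $-571$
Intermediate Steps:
$Q{\left(J,p \right)} = -36 - 41 J - 33 p$
$P{\left(U,Y \right)} = 6 - 6 Y^{2}$ ($P{\left(U,Y \right)} = 6 + 2 - 3 Y Y = 6 + 2 \left(- 3 Y^{2}\right) = 6 - 6 Y^{2}$)
$T{\left(W \right)} = -210$ ($T{\left(W \right)} = 6 - 6 \cdot 6^{2} = 6 - 216 = -210$)
$j = -361$ ($j = 590 - \left(-36 - -492 - -495\right) = 590 - \left(-36 + 492 + 495\right) = 590 - 951 = -361$)
$j + T{\left(26 \right)} = -361 - 210 = -571$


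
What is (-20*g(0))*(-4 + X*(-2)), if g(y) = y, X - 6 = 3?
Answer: 0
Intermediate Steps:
X = 9 (X = 6 + 3 = 9)
(-20*g(0))*(-4 + X*(-2)) = (-20*0)*(-4 + 9*(-2)) = 0*(-4 - 18) = 0*(-22) = 0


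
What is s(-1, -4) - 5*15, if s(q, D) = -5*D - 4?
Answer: -59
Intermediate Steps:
s(q, D) = -4 - 5*D
s(-1, -4) - 5*15 = (-4 - 5*(-4)) - 5*15 = (-4 + 20) - 75 = 16 - 75 = -59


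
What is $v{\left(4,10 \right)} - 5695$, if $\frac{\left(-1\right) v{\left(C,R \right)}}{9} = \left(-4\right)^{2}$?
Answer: $-5839$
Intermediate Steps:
$v{\left(C,R \right)} = -144$ ($v{\left(C,R \right)} = - 9 \left(-4\right)^{2} = \left(-9\right) 16 = -144$)
$v{\left(4,10 \right)} - 5695 = -144 - 5695 = -5839$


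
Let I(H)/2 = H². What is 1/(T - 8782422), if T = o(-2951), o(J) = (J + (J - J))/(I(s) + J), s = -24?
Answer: -1799/15799574227 ≈ -1.1386e-7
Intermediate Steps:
I(H) = 2*H²
o(J) = J/(1152 + J) (o(J) = (J + (J - J))/(2*(-24)² + J) = (J + 0)/(2*576 + J) = J/(1152 + J))
T = 2951/1799 (T = -2951/(1152 - 2951) = -2951/(-1799) = -2951*(-1/1799) = 2951/1799 ≈ 1.6404)
1/(T - 8782422) = 1/(2951/1799 - 8782422) = 1/(-15799574227/1799) = -1799/15799574227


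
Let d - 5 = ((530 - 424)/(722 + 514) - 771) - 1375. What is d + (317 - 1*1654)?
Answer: -2149351/618 ≈ -3477.9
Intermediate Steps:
d = -1323085/618 (d = 5 + (((530 - 424)/(722 + 514) - 771) - 1375) = 5 + ((106/1236 - 771) - 1375) = 5 + ((106*(1/1236) - 771) - 1375) = 5 + ((53/618 - 771) - 1375) = 5 + (-476425/618 - 1375) = 5 - 1326175/618 = -1323085/618 ≈ -2140.9)
d + (317 - 1*1654) = -1323085/618 + (317 - 1*1654) = -1323085/618 + (317 - 1654) = -1323085/618 - 1337 = -2149351/618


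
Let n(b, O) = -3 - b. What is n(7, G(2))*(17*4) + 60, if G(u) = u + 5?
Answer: -620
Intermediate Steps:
G(u) = 5 + u
n(7, G(2))*(17*4) + 60 = (-3 - 1*7)*(17*4) + 60 = (-3 - 7)*68 + 60 = -10*68 + 60 = -680 + 60 = -620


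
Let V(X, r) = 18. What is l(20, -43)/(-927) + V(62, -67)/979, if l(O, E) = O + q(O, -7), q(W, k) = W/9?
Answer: -45626/8167797 ≈ -0.0055861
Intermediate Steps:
q(W, k) = W/9 (q(W, k) = W*(⅑) = W/9)
l(O, E) = 10*O/9 (l(O, E) = O + O/9 = 10*O/9)
l(20, -43)/(-927) + V(62, -67)/979 = ((10/9)*20)/(-927) + 18/979 = (200/9)*(-1/927) + 18*(1/979) = -200/8343 + 18/979 = -45626/8167797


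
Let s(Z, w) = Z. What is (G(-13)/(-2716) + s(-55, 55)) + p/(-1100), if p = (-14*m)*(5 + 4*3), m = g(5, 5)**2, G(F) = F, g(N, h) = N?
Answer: -1481435/29876 ≈ -49.586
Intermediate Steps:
m = 25 (m = 5**2 = 25)
p = -5950 (p = (-14*25)*(5 + 4*3) = -350*(5 + 12) = -350*17 = -5950)
(G(-13)/(-2716) + s(-55, 55)) + p/(-1100) = (-13/(-2716) - 55) - 5950/(-1100) = (-13*(-1/2716) - 55) - 5950*(-1/1100) = (13/2716 - 55) + 119/22 = -149367/2716 + 119/22 = -1481435/29876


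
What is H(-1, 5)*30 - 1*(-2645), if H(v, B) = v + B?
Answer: 2765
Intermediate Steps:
H(v, B) = B + v
H(-1, 5)*30 - 1*(-2645) = (5 - 1)*30 - 1*(-2645) = 4*30 + 2645 = 120 + 2645 = 2765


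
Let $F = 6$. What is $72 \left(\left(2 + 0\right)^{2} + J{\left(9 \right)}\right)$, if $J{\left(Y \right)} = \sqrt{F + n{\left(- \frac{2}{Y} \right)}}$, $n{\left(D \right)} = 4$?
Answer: $288 + 72 \sqrt{10} \approx 515.68$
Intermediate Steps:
$J{\left(Y \right)} = \sqrt{10}$ ($J{\left(Y \right)} = \sqrt{6 + 4} = \sqrt{10}$)
$72 \left(\left(2 + 0\right)^{2} + J{\left(9 \right)}\right) = 72 \left(\left(2 + 0\right)^{2} + \sqrt{10}\right) = 72 \left(2^{2} + \sqrt{10}\right) = 72 \left(4 + \sqrt{10}\right) = 288 + 72 \sqrt{10}$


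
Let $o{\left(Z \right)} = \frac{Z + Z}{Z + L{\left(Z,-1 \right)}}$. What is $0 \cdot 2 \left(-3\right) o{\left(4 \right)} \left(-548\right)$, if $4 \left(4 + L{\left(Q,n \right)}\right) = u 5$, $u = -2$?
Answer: $0$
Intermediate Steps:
$L{\left(Q,n \right)} = - \frac{13}{2}$ ($L{\left(Q,n \right)} = -4 + \frac{\left(-2\right) 5}{4} = -4 + \frac{1}{4} \left(-10\right) = -4 - \frac{5}{2} = - \frac{13}{2}$)
$o{\left(Z \right)} = \frac{2 Z}{- \frac{13}{2} + Z}$ ($o{\left(Z \right)} = \frac{Z + Z}{Z - \frac{13}{2}} = \frac{2 Z}{- \frac{13}{2} + Z}$)
$0 \cdot 2 \left(-3\right) o{\left(4 \right)} \left(-548\right) = 0 \cdot 2 \left(-3\right) 4 \cdot 4 \frac{1}{-13 + 2 \cdot 4} \left(-548\right) = 0 \left(-3\right) 4 \cdot 4 \frac{1}{-13 + 8} \left(-548\right) = 0 \cdot 4 \cdot 4 \frac{1}{-5} \left(-548\right) = 0 \cdot 4 \cdot 4 \left(- \frac{1}{5}\right) \left(-548\right) = 0 \left(- \frac{16}{5}\right) \left(-548\right) = 0 \left(-548\right) = 0$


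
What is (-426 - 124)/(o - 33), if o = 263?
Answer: -55/23 ≈ -2.3913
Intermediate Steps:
(-426 - 124)/(o - 33) = (-426 - 124)/(263 - 33) = -550/230 = -550*1/230 = -55/23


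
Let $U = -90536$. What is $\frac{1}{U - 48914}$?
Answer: $- \frac{1}{139450} \approx -7.171 \cdot 10^{-6}$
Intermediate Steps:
$\frac{1}{U - 48914} = \frac{1}{-90536 - 48914} = \frac{1}{-139450} = - \frac{1}{139450}$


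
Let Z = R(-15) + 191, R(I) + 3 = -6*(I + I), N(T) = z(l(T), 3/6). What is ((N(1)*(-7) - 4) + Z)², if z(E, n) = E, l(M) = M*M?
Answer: 127449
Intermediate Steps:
l(M) = M²
N(T) = T²
R(I) = -3 - 12*I (R(I) = -3 - 6*(I + I) = -3 - 12*I)
Z = 368 (Z = (-3 - 12*(-15)) + 191 = (-3 + 180) + 191 = 177 + 191 = 368)
((N(1)*(-7) - 4) + Z)² = ((1²*(-7) - 4) + 368)² = ((1*(-7) - 4) + 368)² = ((-7 - 4) + 368)² = (-11 + 368)² = 357² = 127449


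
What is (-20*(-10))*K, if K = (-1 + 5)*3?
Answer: 2400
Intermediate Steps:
K = 12 (K = 4*3 = 12)
(-20*(-10))*K = -20*(-10)*12 = 200*12 = 2400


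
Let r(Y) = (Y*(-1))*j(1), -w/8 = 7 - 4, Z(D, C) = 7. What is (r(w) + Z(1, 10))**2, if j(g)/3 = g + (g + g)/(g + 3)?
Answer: 13225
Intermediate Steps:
w = -24 (w = -8*(7 - 4) = -8*3 = -24)
j(g) = 3*g + 6*g/(3 + g) (j(g) = 3*(g + (g + g)/(g + 3)) = 3*(g + (2*g)/(3 + g)) = 3*(g + 2*g/(3 + g)) = 3*g + 6*g/(3 + g))
r(Y) = -9*Y/2 (r(Y) = (Y*(-1))*(3*1*(5 + 1)/(3 + 1)) = (-Y)*(3*1*6/4) = (-Y)*(3*1*(1/4)*6) = -Y*(9/2) = -9*Y/2)
(r(w) + Z(1, 10))**2 = (-9/2*(-24) + 7)**2 = (108 + 7)**2 = 115**2 = 13225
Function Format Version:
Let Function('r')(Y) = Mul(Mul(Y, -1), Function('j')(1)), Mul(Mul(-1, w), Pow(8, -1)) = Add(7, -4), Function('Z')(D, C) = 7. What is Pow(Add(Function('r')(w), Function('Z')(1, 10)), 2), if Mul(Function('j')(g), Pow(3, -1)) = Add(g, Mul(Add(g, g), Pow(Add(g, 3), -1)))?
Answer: 13225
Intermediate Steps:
w = -24 (w = Mul(-8, Add(7, -4)) = Mul(-8, 3) = -24)
Function('j')(g) = Add(Mul(3, g), Mul(6, g, Pow(Add(3, g), -1))) (Function('j')(g) = Mul(3, Add(g, Mul(Add(g, g), Pow(Add(g, 3), -1)))) = Mul(3, Add(g, Mul(Mul(2, g), Pow(Add(3, g), -1)))) = Mul(3, Add(g, Mul(2, g, Pow(Add(3, g), -1)))) = Add(Mul(3, g), Mul(6, g, Pow(Add(3, g), -1))))
Function('r')(Y) = Mul(Rational(-9, 2), Y) (Function('r')(Y) = Mul(Mul(Y, -1), Mul(3, 1, Pow(Add(3, 1), -1), Add(5, 1))) = Mul(Mul(-1, Y), Mul(3, 1, Pow(4, -1), 6)) = Mul(Mul(-1, Y), Mul(3, 1, Rational(1, 4), 6)) = Mul(Mul(-1, Y), Rational(9, 2)) = Mul(Rational(-9, 2), Y))
Pow(Add(Function('r')(w), Function('Z')(1, 10)), 2) = Pow(Add(Mul(Rational(-9, 2), -24), 7), 2) = Pow(Add(108, 7), 2) = Pow(115, 2) = 13225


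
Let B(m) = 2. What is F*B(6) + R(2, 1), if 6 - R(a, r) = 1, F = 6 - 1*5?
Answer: 7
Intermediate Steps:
F = 1 (F = 6 - 5 = 1)
R(a, r) = 5 (R(a, r) = 6 - 1*1 = 6 - 1 = 5)
F*B(6) + R(2, 1) = 1*2 + 5 = 2 + 5 = 7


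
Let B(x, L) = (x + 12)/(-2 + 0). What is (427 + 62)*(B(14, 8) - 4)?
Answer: -8313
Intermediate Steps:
B(x, L) = -6 - x/2 (B(x, L) = (12 + x)/(-2) = (12 + x)*(-½) = -6 - x/2)
(427 + 62)*(B(14, 8) - 4) = (427 + 62)*((-6 - ½*14) - 4) = 489*((-6 - 7) - 4) = 489*(-13 - 4) = 489*(-17) = -8313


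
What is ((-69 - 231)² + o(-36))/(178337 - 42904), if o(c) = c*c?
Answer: 91296/135433 ≈ 0.67410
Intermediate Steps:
o(c) = c²
((-69 - 231)² + o(-36))/(178337 - 42904) = ((-69 - 231)² + (-36)²)/(178337 - 42904) = ((-300)² + 1296)/135433 = (90000 + 1296)*(1/135433) = 91296*(1/135433) = 91296/135433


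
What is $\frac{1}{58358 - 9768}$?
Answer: $\frac{1}{48590} \approx 2.058 \cdot 10^{-5}$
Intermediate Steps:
$\frac{1}{58358 - 9768} = \frac{1}{48590}$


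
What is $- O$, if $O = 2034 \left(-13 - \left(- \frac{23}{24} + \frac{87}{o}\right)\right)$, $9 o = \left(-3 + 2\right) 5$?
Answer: $- \frac{5880633}{20} \approx -2.9403 \cdot 10^{5}$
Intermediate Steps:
$o = - \frac{5}{9}$ ($o = \frac{\left(-3 + 2\right) 5}{9} = \frac{\left(-1\right) 5}{9} = \frac{1}{9} \left(-5\right) = - \frac{5}{9} \approx -0.55556$)
$O = \frac{5880633}{20}$ ($O = 2034 \left(-13 - \left(- \frac{783}{5} - \frac{23}{24}\right)\right) = 2034 \left(-13 - - \frac{18907}{120}\right) = 2034 \left(-13 + \left(\frac{783}{5} + \frac{23}{24}\right)\right) = 2034 \left(-13 + \frac{18907}{120}\right) = 2034 \cdot \frac{17347}{120} = \frac{5880633}{20} \approx 2.9403 \cdot 10^{5}$)
$- O = \left(-1\right) \frac{5880633}{20} = - \frac{5880633}{20}$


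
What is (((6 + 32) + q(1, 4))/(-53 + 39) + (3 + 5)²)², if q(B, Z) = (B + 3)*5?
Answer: 175561/49 ≈ 3582.9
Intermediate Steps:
q(B, Z) = 15 + 5*B (q(B, Z) = (3 + B)*5 = 15 + 5*B)
(((6 + 32) + q(1, 4))/(-53 + 39) + (3 + 5)²)² = (((6 + 32) + (15 + 5*1))/(-53 + 39) + (3 + 5)²)² = ((38 + (15 + 5))/(-14) + 8²)² = ((38 + 20)*(-1/14) + 64)² = (58*(-1/14) + 64)² = (-29/7 + 64)² = (419/7)² = 175561/49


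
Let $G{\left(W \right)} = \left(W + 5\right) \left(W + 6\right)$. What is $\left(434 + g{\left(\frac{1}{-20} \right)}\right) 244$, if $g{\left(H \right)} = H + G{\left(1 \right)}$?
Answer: $\frac{580659}{5} \approx 1.1613 \cdot 10^{5}$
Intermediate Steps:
$G{\left(W \right)} = \left(5 + W\right) \left(6 + W\right)$
$g{\left(H \right)} = 42 + H$ ($g{\left(H \right)} = H + \left(30 + 1^{2} + 11 \cdot 1\right) = H + \left(30 + 1 + 11\right) = H + 42 = 42 + H$)
$\left(434 + g{\left(\frac{1}{-20} \right)}\right) 244 = \left(434 + \left(42 + \frac{1}{-20}\right)\right) 244 = \left(434 + \left(42 - \frac{1}{20}\right)\right) 244 = \left(434 + \frac{839}{20}\right) 244 = \frac{9519}{20} \cdot 244 = \frac{580659}{5}$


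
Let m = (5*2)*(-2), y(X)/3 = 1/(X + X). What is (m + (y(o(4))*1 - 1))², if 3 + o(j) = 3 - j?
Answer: 29241/64 ≈ 456.89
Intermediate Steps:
o(j) = -j (o(j) = -3 + (3 - j) = -j)
y(X) = 3/(2*X) (y(X) = 3/(X + X) = 3/((2*X)) = 3*(1/(2*X)) = 3/(2*X))
m = -20 (m = 10*(-2) = -20)
(m + (y(o(4))*1 - 1))² = (-20 + ((3/(2*((-1*4))))*1 - 1))² = (-20 + (((3/2)/(-4))*1 - 1))² = (-20 + (((3/2)*(-¼))*1 - 1))² = (-20 + (-3/8*1 - 1))² = (-20 + (-3/8 - 1))² = (-20 - 11/8)² = (-171/8)² = 29241/64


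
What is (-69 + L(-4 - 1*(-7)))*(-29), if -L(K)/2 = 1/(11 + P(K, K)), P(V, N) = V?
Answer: 14036/7 ≈ 2005.1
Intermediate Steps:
L(K) = -2/(11 + K)
(-69 + L(-4 - 1*(-7)))*(-29) = (-69 - 2/(11 + (-4 - 1*(-7))))*(-29) = (-69 - 2/(11 + (-4 + 7)))*(-29) = (-69 - 2/(11 + 3))*(-29) = (-69 - 2/14)*(-29) = (-69 - 2*1/14)*(-29) = (-69 - ⅐)*(-29) = -484/7*(-29) = 14036/7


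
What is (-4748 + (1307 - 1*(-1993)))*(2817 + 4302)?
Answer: -10308312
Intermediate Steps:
(-4748 + (1307 - 1*(-1993)))*(2817 + 4302) = (-4748 + (1307 + 1993))*7119 = (-4748 + 3300)*7119 = -1448*7119 = -10308312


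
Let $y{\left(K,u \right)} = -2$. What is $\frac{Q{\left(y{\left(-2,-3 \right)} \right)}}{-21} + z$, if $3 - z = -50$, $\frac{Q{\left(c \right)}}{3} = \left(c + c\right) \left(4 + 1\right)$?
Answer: $\frac{391}{7} \approx 55.857$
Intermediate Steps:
$Q{\left(c \right)} = 30 c$ ($Q{\left(c \right)} = 3 \left(c + c\right) \left(4 + 1\right) = 3 \cdot 2 c 5 = 3 \cdot 10 c = 30 c$)
$z = 53$ ($z = 3 - -50 = 3 + 50 = 53$)
$\frac{Q{\left(y{\left(-2,-3 \right)} \right)}}{-21} + z = \frac{30 \left(-2\right)}{-21} + 53 = \left(- \frac{1}{21}\right) \left(-60\right) + 53 = \frac{20}{7} + 53 = \frac{391}{7}$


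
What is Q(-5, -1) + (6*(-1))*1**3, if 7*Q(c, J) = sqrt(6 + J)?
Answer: -6 + sqrt(5)/7 ≈ -5.6806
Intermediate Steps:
Q(c, J) = sqrt(6 + J)/7
Q(-5, -1) + (6*(-1))*1**3 = sqrt(6 - 1)/7 + (6*(-1))*1**3 = sqrt(5)/7 - 6*1 = sqrt(5)/7 - 6 = -6 + sqrt(5)/7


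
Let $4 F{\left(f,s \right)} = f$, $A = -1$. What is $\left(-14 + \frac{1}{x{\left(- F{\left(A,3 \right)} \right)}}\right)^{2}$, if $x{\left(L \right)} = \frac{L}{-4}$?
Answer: $900$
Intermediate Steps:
$F{\left(f,s \right)} = \frac{f}{4}$
$x{\left(L \right)} = - \frac{L}{4}$ ($x{\left(L \right)} = L \left(- \frac{1}{4}\right) = - \frac{L}{4}$)
$\left(-14 + \frac{1}{x{\left(- F{\left(A,3 \right)} \right)}}\right)^{2} = \left(-14 + \frac{1}{\left(- \frac{1}{4}\right) \left(- \frac{-1}{4}\right)}\right)^{2} = \left(-14 + \frac{1}{\left(- \frac{1}{4}\right) \left(\left(-1\right) \left(- \frac{1}{4}\right)\right)}\right)^{2} = \left(-14 + \frac{1}{\left(- \frac{1}{4}\right) \frac{1}{4}}\right)^{2} = \left(-14 + \frac{1}{- \frac{1}{16}}\right)^{2} = \left(-14 - 16\right)^{2} = \left(-30\right)^{2} = 900$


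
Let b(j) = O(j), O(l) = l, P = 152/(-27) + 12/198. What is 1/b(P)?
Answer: -297/1654 ≈ -0.17956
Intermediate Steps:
P = -1654/297 (P = 152*(-1/27) + 12*(1/198) = -152/27 + 2/33 = -1654/297 ≈ -5.5690)
b(j) = j
1/b(P) = 1/(-1654/297) = -297/1654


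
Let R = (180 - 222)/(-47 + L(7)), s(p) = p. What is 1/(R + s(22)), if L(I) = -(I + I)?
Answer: 61/1384 ≈ 0.044075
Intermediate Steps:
L(I) = -2*I
R = 42/61 (R = (180 - 222)/(-47 - 2*7) = -42/(-47 - 14) = -42/(-61) = -42*(-1/61) = 42/61 ≈ 0.68852)
1/(R + s(22)) = 1/(42/61 + 22) = 1/(1384/61) = 61/1384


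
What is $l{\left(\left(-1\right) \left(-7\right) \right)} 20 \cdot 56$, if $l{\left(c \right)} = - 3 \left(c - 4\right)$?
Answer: $-10080$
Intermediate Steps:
$l{\left(c \right)} = 12 - 3 c$ ($l{\left(c \right)} = - 3 \left(-4 + c\right) = 12 - 3 c$)
$l{\left(\left(-1\right) \left(-7\right) \right)} 20 \cdot 56 = \left(12 - 3 \left(\left(-1\right) \left(-7\right)\right)\right) 20 \cdot 56 = \left(12 - 21\right) 20 \cdot 56 = \left(-9\right) 20 \cdot 56 = \left(-180\right) 56 = -10080$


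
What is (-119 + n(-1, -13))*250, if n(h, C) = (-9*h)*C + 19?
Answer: -54250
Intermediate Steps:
n(h, C) = 19 - 9*C*h (n(h, C) = -9*C*h + 19 = 19 - 9*C*h)
(-119 + n(-1, -13))*250 = (-119 + (19 - 9*(-13)*(-1)))*250 = (-119 + (19 - 117))*250 = (-119 - 98)*250 = -217*250 = -54250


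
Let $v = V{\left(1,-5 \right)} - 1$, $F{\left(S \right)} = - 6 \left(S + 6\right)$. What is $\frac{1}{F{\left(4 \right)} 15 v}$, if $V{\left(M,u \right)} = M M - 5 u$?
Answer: $- \frac{1}{22500} \approx -4.4444 \cdot 10^{-5}$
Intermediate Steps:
$F{\left(S \right)} = -36 - 6 S$ ($F{\left(S \right)} = - 6 \left(6 + S\right) = -36 - 6 S$)
$V{\left(M,u \right)} = M^{2} - 5 u$
$v = 25$ ($v = \left(1^{2} - -25\right) - 1 = \left(1 + 25\right) - 1 = 26 - 1 = 25$)
$\frac{1}{F{\left(4 \right)} 15 v} = \frac{1}{\left(-36 - 24\right) 15 \cdot 25} = \frac{1}{\left(-60\right) 15 \cdot 25} = \frac{1}{\left(-900\right) 25} = \frac{1}{-22500} = - \frac{1}{22500}$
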